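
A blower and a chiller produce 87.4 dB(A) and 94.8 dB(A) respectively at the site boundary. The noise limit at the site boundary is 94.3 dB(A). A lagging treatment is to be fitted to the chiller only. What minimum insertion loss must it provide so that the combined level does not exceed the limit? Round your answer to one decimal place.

Everything except the chiller sums to 10^(87.4/10) = 5.495e+08 in linear terms, 87.40 dB(A).
To meet 94.3 dB(A) overall, the treated chiller may contribute at most 10^(94.3/10) − 5.495e+08 = 2.142e+09, i.e. 93.31 dB(A).
So the chiller must be reduced from 94.8 to 93.31 dB(A): IL = 1.49 dB.

1.5 dB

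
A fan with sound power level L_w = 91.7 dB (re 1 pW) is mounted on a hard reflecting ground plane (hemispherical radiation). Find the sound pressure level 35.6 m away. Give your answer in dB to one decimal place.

L_p = L_w − 10·log₁₀(2π·r²) with r = 35.6 m.
2π·r² = 7963 m², 10·log₁₀ of that is 39.011 dB.
L_p = 91.7 − 39.011 = 52.69 dB.

52.7 dB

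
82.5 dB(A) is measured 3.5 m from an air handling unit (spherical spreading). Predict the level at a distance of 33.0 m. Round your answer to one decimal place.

63.0 dB(A)

Point-source attenuation: ΔL = 20·log₁₀(r₂/r₁) = 20·log₁₀(33.0/3.5) = 19.489 dB.
L₂ = 82.5 − 20·log₁₀(33.0/3.5) = 82.5 − 19.489 = 63.01 dB(A).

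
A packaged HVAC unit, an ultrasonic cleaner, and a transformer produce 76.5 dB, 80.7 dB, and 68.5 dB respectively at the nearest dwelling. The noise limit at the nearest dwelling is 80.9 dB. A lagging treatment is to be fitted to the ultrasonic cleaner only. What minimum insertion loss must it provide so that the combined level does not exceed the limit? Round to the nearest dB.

2 dB

Fixed contribution from the other sources: Σ 10^(L/10) = 10^(76.5/10) + 10^(68.5/10) = 5.175e+07 (77.14 dB).
The limit corresponds to 10^(80.9/10) = 1.230e+08; subtracting the fixed part leaves 7.128e+07 for the ultrasonic cleaner, i.e. 78.53 dB.
So the ultrasonic cleaner must be reduced from 80.7 to 78.53 dB: IL = 2.17 dB.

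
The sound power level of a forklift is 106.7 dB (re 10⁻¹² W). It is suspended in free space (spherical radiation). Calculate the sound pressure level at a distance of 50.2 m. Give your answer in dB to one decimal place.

61.7 dB

L_p = L_w − 10·log₁₀(4π·r²) with r = 50.2 m.
4π·r² = 3.167e+04 m², 10·log₁₀ of that is 45.006 dB.
L_p = 106.7 − 45.006 = 61.69 dB.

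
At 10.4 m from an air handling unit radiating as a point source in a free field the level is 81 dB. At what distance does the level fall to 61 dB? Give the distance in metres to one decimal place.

The 20.0 dB drop corresponds to a distance ratio of 10^(20.0/20) for a point source.
r₂ = 10.4·10^((81−61)/20) = 10.4·10^(20.0/20) = 104.00 m.

104.0 m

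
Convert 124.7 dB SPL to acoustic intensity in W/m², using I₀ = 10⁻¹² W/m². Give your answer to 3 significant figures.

I/I₀ = 10^(124.7/10) = 2.951e+12, so I = 2.951e+12 × 10⁻¹² W/m².

2.95 W/m²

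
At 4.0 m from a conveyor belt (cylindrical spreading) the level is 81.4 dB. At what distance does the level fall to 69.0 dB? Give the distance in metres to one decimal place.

69.5 m

For a line source L₁ − L₂ = 10·log₁₀(r₂/r₁), so r₂ = r₁·10^((L₁−L₂)/10).
r₂ = 4.0·10^((81.4−69.0)/10) = 4.0·10^(12.4/10) = 69.51 m.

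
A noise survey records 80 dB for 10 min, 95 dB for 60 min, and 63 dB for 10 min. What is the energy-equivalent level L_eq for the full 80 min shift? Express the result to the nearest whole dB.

94 dB

L_eq = 10·log₁₀[(1/T)·Σ tᵢ·10^(Lᵢ/10)] with T = 80 min.
Σ tᵢ·10^(Lᵢ/10) = 10·10^(80/10) + 60·10^(95/10) + 10·10^(63/10) = 1.908e+11.
L_eq = 10·log₁₀(1.908e+11/80) = 93.77 dB.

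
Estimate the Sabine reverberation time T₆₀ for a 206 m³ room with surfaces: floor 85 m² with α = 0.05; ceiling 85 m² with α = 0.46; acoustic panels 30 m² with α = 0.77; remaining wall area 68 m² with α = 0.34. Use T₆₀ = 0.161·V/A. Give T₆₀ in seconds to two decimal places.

0.37 s

Total absorption A = 85·0.05 + 85·0.46 + 30·0.77 + 68·0.34 = 89.57 m² sabins.
T₆₀ = 0.161 × 206 / 89.57 = 0.370 s.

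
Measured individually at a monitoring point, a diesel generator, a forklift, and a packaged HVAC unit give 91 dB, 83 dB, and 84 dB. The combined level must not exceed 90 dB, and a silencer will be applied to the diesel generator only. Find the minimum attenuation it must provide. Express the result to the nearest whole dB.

4 dB

Fixed contribution from the other sources: Σ 10^(L/10) = 10^(83/10) + 10^(84/10) = 4.507e+08 (86.54 dB).
To meet 90 dB overall, the treated diesel generator may contribute at most 10^(90/10) − 4.507e+08 = 5.493e+08, i.e. 87.40 dB.
Required insertion loss = 91 − 87.40 = 3.60 dB.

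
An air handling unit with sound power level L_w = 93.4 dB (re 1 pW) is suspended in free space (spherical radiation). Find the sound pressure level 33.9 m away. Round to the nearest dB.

52 dB

L_p = L_w − 10·log₁₀(4π·r²) with r = 33.9 m.
4π·r² = 1.444e+04 m², 10·log₁₀ of that is 41.596 dB.
L_p = 93.4 − 41.596 = 51.80 dB.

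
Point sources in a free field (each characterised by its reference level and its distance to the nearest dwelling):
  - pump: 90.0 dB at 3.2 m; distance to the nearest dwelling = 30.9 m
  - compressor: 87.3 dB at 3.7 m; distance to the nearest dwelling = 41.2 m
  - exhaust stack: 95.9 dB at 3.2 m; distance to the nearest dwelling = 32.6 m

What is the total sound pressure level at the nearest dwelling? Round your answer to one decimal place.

Apply inverse-square spreading to bring every level to the receiver, then sum 10^(L/10).
pump: 90.0 − 20·log₁₀(30.9/3.2) = 90.0 − 19.70 = 70.30 dB.
compressor: 87.3 − 20·log₁₀(41.2/3.7) = 87.3 − 20.93 = 66.37 dB.
exhaust stack: 95.9 − 20·log₁₀(32.6/3.2) = 95.9 − 20.16 = 75.74 dB.
Σ 10^(L/10) = 5.254e+07 → L_total = 10·log₁₀(5.254e+07) = 77.21 dB.

77.2 dB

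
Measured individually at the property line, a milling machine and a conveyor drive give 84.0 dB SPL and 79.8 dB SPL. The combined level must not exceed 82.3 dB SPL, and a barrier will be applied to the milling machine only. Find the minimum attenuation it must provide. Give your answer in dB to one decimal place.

The untreated sources together contribute 10^(79.8/10) = 9.550e+07, i.e. 79.80 dB SPL.
The limit corresponds to 10^(82.3/10) = 1.698e+08; subtracting the fixed part leaves 7.433e+07 for the milling machine, i.e. 78.71 dB SPL.
So the milling machine must be reduced from 84.0 to 78.71 dB SPL: IL = 5.29 dB.

5.3 dB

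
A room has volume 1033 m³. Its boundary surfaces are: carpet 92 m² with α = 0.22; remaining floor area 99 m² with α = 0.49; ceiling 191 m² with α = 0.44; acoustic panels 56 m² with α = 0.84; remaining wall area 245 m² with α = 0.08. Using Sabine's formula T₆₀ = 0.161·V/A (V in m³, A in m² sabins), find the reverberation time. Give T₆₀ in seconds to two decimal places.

0.76 s

Summing Sᵢαᵢ: 92·0.22 + 99·0.49 + 191·0.44 + 56·0.84 + 245·0.08 = 219.43 m².
T₆₀ = 0.161 × 1033 / 219.43 = 0.758 s.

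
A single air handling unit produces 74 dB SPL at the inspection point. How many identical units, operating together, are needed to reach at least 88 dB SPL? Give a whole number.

26

Need L₁ + 10·log₁₀ N ≥ 88, i.e. log₁₀ N ≥ 1.40.
N ≥ 10^(14.0/10) = 25.119, so N = 26.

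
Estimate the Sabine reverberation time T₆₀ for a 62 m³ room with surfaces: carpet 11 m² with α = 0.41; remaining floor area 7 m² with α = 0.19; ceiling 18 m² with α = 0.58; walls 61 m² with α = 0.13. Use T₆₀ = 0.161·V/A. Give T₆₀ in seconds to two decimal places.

0.41 s

Summing Sᵢαᵢ: 11·0.41 + 7·0.19 + 18·0.58 + 61·0.13 = 24.21 m².
T₆₀ = 0.161 × 62 / 24.21 = 0.412 s.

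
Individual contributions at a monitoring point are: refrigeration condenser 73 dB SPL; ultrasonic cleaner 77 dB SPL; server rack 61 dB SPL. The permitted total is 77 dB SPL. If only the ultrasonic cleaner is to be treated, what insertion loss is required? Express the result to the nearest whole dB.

2 dB

Fixed contribution from the other sources: Σ 10^(L/10) = 10^(73/10) + 10^(61/10) = 2.121e+07 (73.27 dB SPL).
To meet 77 dB SPL overall, the treated ultrasonic cleaner may contribute at most 10^(77/10) − 2.121e+07 = 2.891e+07, i.e. 74.61 dB SPL.
So the ultrasonic cleaner must be reduced from 77 to 74.61 dB SPL: IL = 2.39 dB.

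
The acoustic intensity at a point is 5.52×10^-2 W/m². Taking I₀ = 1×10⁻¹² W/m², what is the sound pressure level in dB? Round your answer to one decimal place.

I/I₀ = 5.52×10^-2/10⁻¹² = 5.52×10^10, and L = 10·log₁₀(I/I₀).
L = 10·(0.7419 + 10) = 107.42 dB.

107.4 dB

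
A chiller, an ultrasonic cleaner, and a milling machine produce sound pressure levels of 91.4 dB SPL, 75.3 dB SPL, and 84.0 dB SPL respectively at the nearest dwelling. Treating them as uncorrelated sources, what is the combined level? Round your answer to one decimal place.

92.2 dB SPL

Incoherent sources combine by intensity addition: L_total = 10·log₁₀(Σ 10^(L_i/10)).
Σ 10^(L/10) = 10^(91.4/10) + 10^(75.3/10) + 10^(84.0/10) = 1.665e+09.
L_total = 10·log₁₀(1.665e+09) = 92.22 dB SPL.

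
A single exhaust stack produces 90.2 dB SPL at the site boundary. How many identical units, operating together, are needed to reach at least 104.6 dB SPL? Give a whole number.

28

The shortfall is 104.6 − 90.2 = 14.4 dB, and N units add 10·log₁₀ N, so need 10·log₁₀ N ≥ 14.4.
N ≥ 10^(14.4/10) = 27.542, so N = 28.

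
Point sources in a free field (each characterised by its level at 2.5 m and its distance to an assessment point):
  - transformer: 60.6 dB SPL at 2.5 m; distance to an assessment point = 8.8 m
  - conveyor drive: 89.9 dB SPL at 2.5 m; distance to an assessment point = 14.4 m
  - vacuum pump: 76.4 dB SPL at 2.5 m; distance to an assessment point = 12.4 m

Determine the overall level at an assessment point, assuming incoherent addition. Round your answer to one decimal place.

75.0 dB SPL

Apply inverse-square spreading to bring every level to the receiver, then sum 10^(L/10).
transformer: 60.6 − 20·log₁₀(8.8/2.5) = 60.6 − 10.93 = 49.67 dB SPL.
conveyor drive: 89.9 − 20·log₁₀(14.4/2.5) = 89.9 − 15.21 = 74.69 dB SPL.
vacuum pump: 76.4 − 20·log₁₀(12.4/2.5) = 76.4 − 13.91 = 62.49 dB SPL.
Σ 10^(L/10) = 3.132e+07 → L_total = 10·log₁₀(3.132e+07) = 74.96 dB SPL.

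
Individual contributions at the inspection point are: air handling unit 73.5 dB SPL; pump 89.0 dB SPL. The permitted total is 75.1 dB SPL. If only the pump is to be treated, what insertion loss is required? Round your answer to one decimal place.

Fixed contribution from the other source: Σ 10^(L/10) = 10^(73.5/10) = 2.239e+07 (73.50 dB SPL).
To meet 75.1 dB SPL overall, the treated pump may contribute at most 10^(75.1/10) − 2.239e+07 = 9.972e+06, i.e. 69.99 dB SPL.
So the pump must be reduced from 89.0 to 69.99 dB SPL: IL = 19.01 dB.

19.0 dB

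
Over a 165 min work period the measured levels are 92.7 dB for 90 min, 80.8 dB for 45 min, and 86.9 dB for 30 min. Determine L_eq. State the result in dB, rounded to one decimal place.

Weight each interval's intensity by its duration and average over T = 165 min:
Σ tᵢ·10^(Lᵢ/10) = 90·10^(92.7/10) + 45·10^(80.8/10) + 30·10^(86.9/10) = 1.877e+11.
L_eq = 10·log₁₀(1.877e+11/165) = 90.56 dB.

90.6 dB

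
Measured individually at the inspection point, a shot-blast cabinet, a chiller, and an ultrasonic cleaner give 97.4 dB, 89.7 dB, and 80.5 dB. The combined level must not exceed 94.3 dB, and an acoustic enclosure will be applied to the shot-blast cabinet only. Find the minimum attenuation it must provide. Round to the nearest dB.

The untreated sources together contribute 10^(89.7/10) + 10^(80.5/10) = 1.045e+09, i.e. 90.19 dB.
The limit corresponds to 10^(94.3/10) = 2.692e+09; subtracting the fixed part leaves 1.646e+09 for the shot-blast cabinet, i.e. 92.16 dB.
Required insertion loss = 97.4 − 92.16 = 5.24 dB.

5 dB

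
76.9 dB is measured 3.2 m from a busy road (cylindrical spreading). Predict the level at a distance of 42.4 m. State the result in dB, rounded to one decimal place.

65.7 dB

For a line source, L₂ = L₁ − 10·log₁₀(r₂/r₁).
L₂ = 76.9 − 10·log₁₀(42.4/3.2) = 76.9 − 11.222 = 65.68 dB.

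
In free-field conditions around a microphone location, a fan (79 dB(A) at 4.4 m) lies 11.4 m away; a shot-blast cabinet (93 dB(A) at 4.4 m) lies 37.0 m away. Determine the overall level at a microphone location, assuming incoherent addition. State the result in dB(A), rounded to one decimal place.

Apply inverse-square spreading to bring every level to the receiver, then sum 10^(L/10).
fan: 79 − 20·log₁₀(11.4/4.4) = 79 − 8.27 = 70.73 dB(A).
shot-blast cabinet: 93 − 20·log₁₀(37.0/4.4) = 93 − 18.49 = 74.51 dB(A).
Σ 10^(L/10) = 4.005e+07 → L_total = 10·log₁₀(4.005e+07) = 76.03 dB(A).

76.0 dB(A)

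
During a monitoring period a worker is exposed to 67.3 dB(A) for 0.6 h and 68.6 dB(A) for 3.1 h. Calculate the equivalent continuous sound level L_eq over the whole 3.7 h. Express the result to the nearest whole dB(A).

L_eq = 10·log₁₀[(1/T)·Σ tᵢ·10^(Lᵢ/10)] with T = 3.7 h.
Σ tᵢ·10^(Lᵢ/10) = 0.6·10^(67.3/10) + 3.1·10^(68.6/10) = 2.568e+07.
L_eq = 10·log₁₀(2.568e+07/3.7) = 68.41 dB(A).

68 dB(A)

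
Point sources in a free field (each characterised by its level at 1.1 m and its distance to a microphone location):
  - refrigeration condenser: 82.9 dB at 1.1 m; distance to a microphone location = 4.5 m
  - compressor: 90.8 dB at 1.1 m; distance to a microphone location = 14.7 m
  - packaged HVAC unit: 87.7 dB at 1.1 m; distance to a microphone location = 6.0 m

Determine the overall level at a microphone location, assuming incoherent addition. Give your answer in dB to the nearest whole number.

76 dB

First find each source's level at the receiver (point-source: −20·log₁₀(r/r_ref)), then combine on an intensity basis.
refrigeration condenser: 82.9 − 20·log₁₀(4.5/1.1) = 82.9 − 12.24 = 70.66 dB.
compressor: 90.8 − 20·log₁₀(14.7/1.1) = 90.8 − 22.52 = 68.28 dB.
packaged HVAC unit: 87.7 − 20·log₁₀(6.0/1.1) = 87.7 − 14.74 = 72.96 dB.
Σ 10^(L/10) = 3.817e+07 → L_total = 10·log₁₀(3.817e+07) = 75.82 dB.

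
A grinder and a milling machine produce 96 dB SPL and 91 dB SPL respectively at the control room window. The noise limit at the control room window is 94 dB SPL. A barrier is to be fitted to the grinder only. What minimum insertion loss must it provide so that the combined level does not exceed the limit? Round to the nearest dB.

Fixed contribution from the other source: Σ 10^(L/10) = 10^(91/10) = 1.259e+09 (91.00 dB SPL).
The limit corresponds to 10^(94/10) = 2.512e+09; subtracting the fixed part leaves 1.253e+09 for the grinder, i.e. 90.98 dB SPL.
Required insertion loss = 96 − 90.98 = 5.02 dB.

5 dB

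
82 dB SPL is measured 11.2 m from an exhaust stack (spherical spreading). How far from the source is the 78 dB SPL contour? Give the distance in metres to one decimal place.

For a point source L₁ − L₂ = 20·log₁₀(r₂/r₁), so r₂ = r₁·10^((L₁−L₂)/20).
r₂ = 11.2·10^((82−78)/20) = 11.2·10^(4.0/20) = 17.75 m.

17.8 m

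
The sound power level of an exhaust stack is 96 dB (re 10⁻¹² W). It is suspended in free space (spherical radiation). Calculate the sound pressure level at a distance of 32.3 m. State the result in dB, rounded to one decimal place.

Free-field spherical radiation: L_p = L_w − 10·log₁₀(4π·r²), r = 32.3 m.
4π·r² = 1.311e+04 m², 10·log₁₀ of that is 41.176 dB.
L_p = 96 − 41.176 = 54.82 dB.

54.8 dB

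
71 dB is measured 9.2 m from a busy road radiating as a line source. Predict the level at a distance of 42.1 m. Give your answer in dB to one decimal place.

Cylindrical spreading from a line source gives a 10·log₁₀(r₂/r₁) drop.
L₂ = 71 − 10·log₁₀(42.1/9.2) = 71 − 6.605 = 64.40 dB.

64.4 dB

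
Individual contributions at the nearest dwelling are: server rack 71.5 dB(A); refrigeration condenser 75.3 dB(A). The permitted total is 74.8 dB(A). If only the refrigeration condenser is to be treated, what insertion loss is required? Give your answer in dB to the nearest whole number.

3 dB

Everything except the refrigeration condenser sums to 10^(71.5/10) = 1.413e+07 in linear terms, 71.50 dB(A).
The limit corresponds to 10^(74.8/10) = 3.020e+07; subtracting the fixed part leaves 1.607e+07 for the refrigeration condenser, i.e. 72.06 dB(A).
So the refrigeration condenser must be reduced from 75.3 to 72.06 dB(A): IL = 3.24 dB.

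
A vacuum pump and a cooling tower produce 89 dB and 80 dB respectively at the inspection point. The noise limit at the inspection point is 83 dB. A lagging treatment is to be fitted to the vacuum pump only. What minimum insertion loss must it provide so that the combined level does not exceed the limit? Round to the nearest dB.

The untreated sources together contribute 10^(80/10) = 1.000e+08, i.e. 80.00 dB.
To meet 83 dB overall, the treated vacuum pump may contribute at most 10^(83/10) − 1.000e+08 = 9.953e+07, i.e. 79.98 dB.
So the vacuum pump must be reduced from 89 to 79.98 dB: IL = 9.02 dB.

9 dB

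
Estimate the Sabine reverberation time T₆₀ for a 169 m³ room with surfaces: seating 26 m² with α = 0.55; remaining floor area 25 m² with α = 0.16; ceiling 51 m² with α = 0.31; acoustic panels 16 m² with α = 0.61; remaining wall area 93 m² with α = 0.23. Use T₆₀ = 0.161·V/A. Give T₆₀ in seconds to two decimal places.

0.42 s

Total absorption A = 26·0.55 + 25·0.16 + 51·0.31 + 16·0.61 + 93·0.23 = 65.26 m² sabins.
T₆₀ = 0.161 × 169 / 65.26 = 0.417 s.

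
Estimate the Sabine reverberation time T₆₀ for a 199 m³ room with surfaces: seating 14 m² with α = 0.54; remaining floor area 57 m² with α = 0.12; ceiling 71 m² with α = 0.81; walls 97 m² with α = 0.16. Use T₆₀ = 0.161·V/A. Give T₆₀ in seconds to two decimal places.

Summing Sᵢαᵢ: 14·0.54 + 57·0.12 + 71·0.81 + 97·0.16 = 87.43 m².
T₆₀ = 0.161·V/A = 0.161·199/87.43 = 0.366 s.

0.37 s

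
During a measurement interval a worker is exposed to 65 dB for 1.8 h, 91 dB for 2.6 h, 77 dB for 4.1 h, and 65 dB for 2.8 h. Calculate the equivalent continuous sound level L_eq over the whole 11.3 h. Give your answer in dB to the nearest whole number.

The energy average is taken in the linear domain: L_eq = 10·log₁₀[(Σ tᵢ·10^(Lᵢ/10))/T], T = 11.3 h.
Σ tᵢ·10^(Lᵢ/10) = 1.8·10^(65/10) + 2.6·10^(91/10) + 4.1·10^(77/10) + 2.8·10^(65/10) = 3.493e+09.
L_eq = 10·log₁₀(3.493e+09/11.3) = 84.90 dB.

85 dB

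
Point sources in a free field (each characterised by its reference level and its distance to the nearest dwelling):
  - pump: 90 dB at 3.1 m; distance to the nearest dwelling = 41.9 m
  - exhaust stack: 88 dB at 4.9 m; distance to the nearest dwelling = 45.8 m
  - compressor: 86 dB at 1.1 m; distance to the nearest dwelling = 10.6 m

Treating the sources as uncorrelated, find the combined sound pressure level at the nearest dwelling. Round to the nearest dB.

Apply inverse-square spreading to bring every level to the receiver, then sum 10^(L/10).
pump: 90 − 20·log₁₀(41.9/3.1) = 90 − 22.62 = 67.38 dB.
exhaust stack: 88 − 20·log₁₀(45.8/4.9) = 88 − 19.41 = 68.59 dB.
compressor: 86 − 20·log₁₀(10.6/1.1) = 86 − 19.68 = 66.32 dB.
Σ 10^(L/10) = 1.698e+07 → L_total = 10·log₁₀(1.698e+07) = 72.30 dB.

72 dB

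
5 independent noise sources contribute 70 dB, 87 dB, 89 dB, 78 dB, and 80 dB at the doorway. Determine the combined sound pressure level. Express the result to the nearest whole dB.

92 dB

For uncorrelated sources the intensities add, so convert each level to linear form, sum, and take 10·log₁₀ of the total.
Σ 10^(L/10) = 10^(70/10) + 10^(87/10) + 10^(89/10) + 10^(78/10) + 10^(80/10) = 1.469e+09.
L_total = 10·log₁₀(1.469e+09) = 91.67 dB.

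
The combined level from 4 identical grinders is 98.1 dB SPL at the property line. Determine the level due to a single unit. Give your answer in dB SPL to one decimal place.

92.1 dB SPL

For N identical incoherent sources L_total = L₁ + 10·log₁₀ N, so L₁ = 98.1 − 10·log₁₀(4) = 98.1 − 6.021.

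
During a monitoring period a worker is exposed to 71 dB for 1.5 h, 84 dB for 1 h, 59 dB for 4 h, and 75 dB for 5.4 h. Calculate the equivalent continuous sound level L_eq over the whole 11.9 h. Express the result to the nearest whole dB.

The energy average is taken in the linear domain: L_eq = 10·log₁₀[(Σ tᵢ·10^(Lᵢ/10))/T], T = 11.9 h.
Σ tᵢ·10^(Lᵢ/10) = 1.5·10^(71/10) + 1·10^(84/10) + 4·10^(59/10) + 5.4·10^(75/10) = 4.440e+08.
L_eq = 10·log₁₀(4.440e+08/11.9) = 75.72 dB.

76 dB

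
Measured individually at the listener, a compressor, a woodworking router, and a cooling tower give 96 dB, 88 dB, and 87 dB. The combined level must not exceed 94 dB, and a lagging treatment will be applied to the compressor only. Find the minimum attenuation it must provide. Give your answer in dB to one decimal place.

Fixed contribution from the other sources: Σ 10^(L/10) = 10^(88/10) + 10^(87/10) = 1.132e+09 (90.54 dB).
The limit corresponds to 10^(94/10) = 2.512e+09; subtracting the fixed part leaves 1.380e+09 for the compressor, i.e. 91.40 dB.
So the compressor must be reduced from 96 to 91.40 dB: IL = 4.60 dB.

4.6 dB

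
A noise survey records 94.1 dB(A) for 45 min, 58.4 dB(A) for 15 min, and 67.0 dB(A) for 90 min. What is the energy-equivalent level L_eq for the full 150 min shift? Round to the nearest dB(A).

89 dB(A)

L_eq = 10·log₁₀[(1/T)·Σ tᵢ·10^(Lᵢ/10)] with T = 150 min.
Σ tᵢ·10^(Lᵢ/10) = 45·10^(94.1/10) + 15·10^(58.4/10) + 90·10^(67.0/10) = 1.161e+11.
L_eq = 10·log₁₀(1.161e+11/150) = 88.89 dB(A).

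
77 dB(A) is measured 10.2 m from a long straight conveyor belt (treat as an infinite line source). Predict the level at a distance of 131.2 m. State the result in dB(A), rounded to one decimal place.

65.9 dB(A)

For a line source, L₂ = L₁ − 10·log₁₀(r₂/r₁).
L₂ = 77 − 10·log₁₀(131.2/10.2) = 77 − 11.093 = 65.91 dB(A).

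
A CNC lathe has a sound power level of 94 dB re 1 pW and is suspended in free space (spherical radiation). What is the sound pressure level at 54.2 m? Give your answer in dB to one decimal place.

48.3 dB

Free-field spherical radiation: L_p = L_w − 10·log₁₀(4π·r²), r = 54.2 m.
4π·r² = 3.692e+04 m², 10·log₁₀ of that is 45.672 dB.
L_p = 94 − 45.672 = 48.33 dB.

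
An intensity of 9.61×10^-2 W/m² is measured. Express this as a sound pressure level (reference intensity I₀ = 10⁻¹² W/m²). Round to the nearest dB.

I/I₀ = 9.61×10^-2/10⁻¹² = 9.61×10^10, and L = 10·log₁₀(I/I₀).
L = 10·(0.9827 + 10) = 109.83 dB.

110 dB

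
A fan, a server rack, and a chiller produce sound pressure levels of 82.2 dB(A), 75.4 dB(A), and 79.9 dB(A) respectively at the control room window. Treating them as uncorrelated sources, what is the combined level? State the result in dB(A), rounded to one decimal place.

84.7 dB(A)

Incoherent sources combine by intensity addition: L_total = 10·log₁₀(Σ 10^(L_i/10)).
Σ 10^(L/10) = 10^(82.2/10) + 10^(75.4/10) + 10^(79.9/10) = 2.984e+08.
L_total = 10·log₁₀(2.984e+08) = 84.75 dB(A).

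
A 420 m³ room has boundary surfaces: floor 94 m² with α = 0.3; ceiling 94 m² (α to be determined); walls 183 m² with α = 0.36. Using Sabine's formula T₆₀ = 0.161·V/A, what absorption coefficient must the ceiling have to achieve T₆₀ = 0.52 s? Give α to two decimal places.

0.38

Required total absorption A = 0.161·420/0.52 = 130.04 m².
Absorption from the other surfaces = 94·0.3 + 183·0.36 = 94.08 m², so the ceiling must supply 35.96 m² over 94 m².
α = 35.96/94 = 0.383.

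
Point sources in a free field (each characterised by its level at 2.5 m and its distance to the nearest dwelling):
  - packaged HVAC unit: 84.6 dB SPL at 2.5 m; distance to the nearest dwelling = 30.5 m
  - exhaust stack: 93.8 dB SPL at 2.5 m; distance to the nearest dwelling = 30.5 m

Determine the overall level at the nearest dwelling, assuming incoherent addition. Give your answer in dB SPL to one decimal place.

Propagate each source to the receiver with L = L_ref − 20·log₁₀(r/r_ref), then add intensities.
packaged HVAC unit: 84.6 − 20·log₁₀(30.5/2.5) = 84.6 − 21.73 = 62.87 dB SPL.
exhaust stack: 93.8 − 20·log₁₀(30.5/2.5) = 93.8 − 21.73 = 72.07 dB SPL.
Σ 10^(L/10) = 1.805e+07 → L_total = 10·log₁₀(1.805e+07) = 72.57 dB SPL.

72.6 dB SPL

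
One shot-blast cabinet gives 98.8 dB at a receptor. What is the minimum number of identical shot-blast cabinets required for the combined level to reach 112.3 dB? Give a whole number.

N identical sources give L₁ + 10·log₁₀ N, so require 10·log₁₀ N ≥ 112.3 − 98.8 = 13.5 dB.
N ≥ 10^(13.5/10) = 22.387, so N = 23.

23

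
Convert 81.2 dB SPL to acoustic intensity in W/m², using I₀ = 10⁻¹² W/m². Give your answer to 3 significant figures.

I = I₀·10^(L/10) = 10⁻¹² × 10^(81.2/10) = 10^(-3.880).

0.000132 W/m²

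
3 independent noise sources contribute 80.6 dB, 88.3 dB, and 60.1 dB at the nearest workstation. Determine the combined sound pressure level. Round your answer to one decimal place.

Incoherent sources combine by intensity addition: L_total = 10·log₁₀(Σ 10^(L_i/10)).
Σ 10^(L/10) = 10^(80.6/10) + 10^(88.3/10) + 10^(60.1/10) = 7.919e+08.
L_total = 10·log₁₀(7.919e+08) = 88.99 dB.

89.0 dB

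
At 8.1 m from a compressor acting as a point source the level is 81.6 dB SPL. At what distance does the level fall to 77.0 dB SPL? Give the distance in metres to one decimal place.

Point-source spreading drops the level by 20·log₁₀(r₂/r₁); inverting, r₂/r₁ = 10^(ΔL/20).
r₂ = 8.1·10^((81.6−77.0)/20) = 8.1·10^(4.6/20) = 13.76 m.

13.8 m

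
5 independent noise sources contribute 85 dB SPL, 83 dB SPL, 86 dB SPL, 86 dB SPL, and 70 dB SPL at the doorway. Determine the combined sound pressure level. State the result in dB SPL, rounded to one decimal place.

Incoherent sources combine by intensity addition: L_total = 10·log₁₀(Σ 10^(L_i/10)).
Σ 10^(L/10) = 10^(85/10) + 10^(83/10) + 10^(86/10) + 10^(86/10) + 10^(70/10) = 1.322e+09.
L_total = 10·log₁₀(1.322e+09) = 91.21 dB SPL.

91.2 dB SPL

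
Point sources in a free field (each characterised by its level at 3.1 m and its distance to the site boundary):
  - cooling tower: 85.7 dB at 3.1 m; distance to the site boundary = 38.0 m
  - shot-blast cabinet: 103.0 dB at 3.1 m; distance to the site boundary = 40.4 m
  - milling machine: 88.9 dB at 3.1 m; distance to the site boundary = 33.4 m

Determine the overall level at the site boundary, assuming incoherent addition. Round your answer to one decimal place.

81.0 dB

First find each source's level at the receiver (point-source: −20·log₁₀(r/r_ref)), then combine on an intensity basis.
cooling tower: 85.7 − 20·log₁₀(38.0/3.1) = 85.7 − 21.77 = 63.93 dB.
shot-blast cabinet: 103.0 − 20·log₁₀(40.4/3.1) = 103.0 − 22.30 = 80.70 dB.
milling machine: 88.9 − 20·log₁₀(33.4/3.1) = 88.9 − 20.65 = 68.25 dB.
Σ 10^(L/10) = 1.266e+08 → L_total = 10·log₁₀(1.266e+08) = 81.03 dB.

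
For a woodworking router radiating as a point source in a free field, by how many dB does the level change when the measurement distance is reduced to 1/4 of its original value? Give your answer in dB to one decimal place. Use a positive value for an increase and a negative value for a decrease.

+12.0 dB

With spherical spreading the level changes by −20·log₁₀(r₂/r₁).
ΔL = −20·log₁₀(0.25) = +12.04 dB.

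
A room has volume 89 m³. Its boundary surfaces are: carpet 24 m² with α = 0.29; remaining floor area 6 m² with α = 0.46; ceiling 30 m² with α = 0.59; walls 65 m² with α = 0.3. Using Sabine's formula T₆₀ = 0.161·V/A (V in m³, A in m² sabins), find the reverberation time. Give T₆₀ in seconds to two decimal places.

0.31 s

Total absorption A = 24·0.29 + 6·0.46 + 30·0.59 + 65·0.3 = 46.92 m² sabins.
T₆₀ = 0.161·V/A = 0.161·89/46.92 = 0.305 s.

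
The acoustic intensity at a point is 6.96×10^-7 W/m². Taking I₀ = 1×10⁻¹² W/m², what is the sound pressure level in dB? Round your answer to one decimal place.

Dividing by I₀ shifts the exponent by 12: I/I₀ = 6.96×10^5.
L = 10·(0.8426 + 5) = 58.43 dB.

58.4 dB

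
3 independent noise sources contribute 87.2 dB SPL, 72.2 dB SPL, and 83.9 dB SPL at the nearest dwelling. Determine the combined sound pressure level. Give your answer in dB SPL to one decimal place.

89.0 dB SPL

Incoherent sources combine by intensity addition: L_total = 10·log₁₀(Σ 10^(L_i/10)).
Σ 10^(L/10) = 10^(87.2/10) + 10^(72.2/10) + 10^(83.9/10) = 7.869e+08.
L_total = 10·log₁₀(7.869e+08) = 88.96 dB SPL.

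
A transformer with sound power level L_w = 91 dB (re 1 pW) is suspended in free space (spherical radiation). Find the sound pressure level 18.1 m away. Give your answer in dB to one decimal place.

54.9 dB

L_p = L_w − 10·log₁₀(4π·r²) with r = 18.1 m.
4π·r² = 4117 m², 10·log₁₀ of that is 36.146 dB.
L_p = 91 − 36.146 = 54.85 dB.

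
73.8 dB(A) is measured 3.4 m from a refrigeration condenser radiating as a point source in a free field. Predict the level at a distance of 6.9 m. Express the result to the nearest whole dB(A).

68 dB(A)

Spherical spreading from a point source gives a 20·log₁₀(r₂/r₁) drop.
L₂ = 73.8 − 20·log₁₀(6.9/3.4) = 73.8 − 6.147 = 67.65 dB(A).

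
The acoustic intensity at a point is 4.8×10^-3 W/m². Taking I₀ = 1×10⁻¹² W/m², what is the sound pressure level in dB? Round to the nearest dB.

I/I₀ = 4.8×10^-3/10⁻¹² = 4.8×10^9, and L = 10·log₁₀(I/I₀).
L = 10·(0.6812 + 9) = 96.81 dB.

97 dB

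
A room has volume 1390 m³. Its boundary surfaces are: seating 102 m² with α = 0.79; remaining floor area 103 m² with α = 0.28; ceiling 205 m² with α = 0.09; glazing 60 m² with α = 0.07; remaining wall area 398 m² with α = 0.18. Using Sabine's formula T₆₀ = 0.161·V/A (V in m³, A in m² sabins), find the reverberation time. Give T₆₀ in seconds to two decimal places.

Summing Sᵢαᵢ: 102·0.79 + 103·0.28 + 205·0.09 + 60·0.07 + 398·0.18 = 203.71 m².
T₆₀ = 0.161·V/A = 0.161·1390/203.71 = 1.099 s.

1.10 s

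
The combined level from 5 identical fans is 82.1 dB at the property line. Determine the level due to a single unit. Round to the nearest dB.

5 equal contributions raise the level by 10·log₁₀ 5 = 6.990 dB, so each unit alone gives 82.1 − 6.990.

75 dB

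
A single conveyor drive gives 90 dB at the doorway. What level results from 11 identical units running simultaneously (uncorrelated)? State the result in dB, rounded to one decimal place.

100.4 dB

L_total = L₁ + 10·log₁₀ N for N identical incoherent sources.
L_total = 90 + 10·log₁₀(11) = 90 + 10.414 = 100.41 dB.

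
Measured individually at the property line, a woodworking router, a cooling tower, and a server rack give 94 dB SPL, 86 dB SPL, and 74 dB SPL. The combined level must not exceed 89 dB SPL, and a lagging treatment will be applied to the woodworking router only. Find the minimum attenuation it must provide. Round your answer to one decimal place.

8.3 dB

Fixed contribution from the other sources: Σ 10^(L/10) = 10^(86/10) + 10^(74/10) = 4.232e+08 (86.27 dB SPL).
The limit corresponds to 10^(89/10) = 7.943e+08; subtracting the fixed part leaves 3.711e+08 for the woodworking router, i.e. 85.69 dB SPL.
Required insertion loss = 94 − 85.69 = 8.31 dB.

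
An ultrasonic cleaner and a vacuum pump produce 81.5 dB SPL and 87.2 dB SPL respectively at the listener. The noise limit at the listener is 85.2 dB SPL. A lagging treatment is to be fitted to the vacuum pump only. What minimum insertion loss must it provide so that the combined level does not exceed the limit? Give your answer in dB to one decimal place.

The untreated sources together contribute 10^(81.5/10) = 1.413e+08, i.e. 81.50 dB SPL.
To meet 85.2 dB SPL overall, the treated vacuum pump may contribute at most 10^(85.2/10) − 1.413e+08 = 1.899e+08, i.e. 82.78 dB SPL.
Required insertion loss = 87.2 − 82.78 = 4.42 dB.

4.4 dB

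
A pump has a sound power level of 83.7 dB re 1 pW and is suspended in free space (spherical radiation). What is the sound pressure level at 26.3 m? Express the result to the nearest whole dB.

44 dB

The power spreads over a sphere of area 4π·r², so L_p = L_w − 10·log₁₀(4π·r²).
4π·r² = 8692 m², 10·log₁₀ of that is 39.391 dB.
L_p = 83.7 − 39.391 = 44.31 dB.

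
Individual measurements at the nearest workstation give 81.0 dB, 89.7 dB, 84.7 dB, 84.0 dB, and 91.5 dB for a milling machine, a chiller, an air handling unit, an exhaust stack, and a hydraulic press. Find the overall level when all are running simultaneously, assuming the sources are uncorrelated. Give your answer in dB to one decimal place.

94.8 dB

Incoherent sources combine by intensity addition: L_total = 10·log₁₀(Σ 10^(L_i/10)).
Σ 10^(L/10) = 10^(81.0/10) + 10^(89.7/10) + 10^(84.7/10) + 10^(84.0/10) + 10^(91.5/10) = 3.018e+09.
L_total = 10·log₁₀(3.018e+09) = 94.80 dB.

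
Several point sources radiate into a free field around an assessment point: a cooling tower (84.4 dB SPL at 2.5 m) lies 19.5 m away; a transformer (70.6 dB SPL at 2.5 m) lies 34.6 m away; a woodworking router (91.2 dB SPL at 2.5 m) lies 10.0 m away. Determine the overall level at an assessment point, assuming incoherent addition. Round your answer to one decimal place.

79.4 dB SPL

Apply inverse-square spreading to bring every level to the receiver, then sum 10^(L/10).
cooling tower: 84.4 − 20·log₁₀(19.5/2.5) = 84.4 − 17.84 = 66.56 dB SPL.
transformer: 70.6 − 20·log₁₀(34.6/2.5) = 70.6 − 22.82 = 47.78 dB SPL.
woodworking router: 91.2 − 20·log₁₀(10.0/2.5) = 91.2 − 12.04 = 79.16 dB SPL.
Σ 10^(L/10) = 8.698e+07 → L_total = 10·log₁₀(8.698e+07) = 79.39 dB SPL.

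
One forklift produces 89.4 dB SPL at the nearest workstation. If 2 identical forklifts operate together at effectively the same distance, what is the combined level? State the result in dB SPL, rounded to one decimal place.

92.4 dB SPL

N identical incoherent sources raise the level by 10·log₁₀ N.
L_total = 89.4 + 10·log₁₀(2) = 89.4 + 3.010 = 92.41 dB SPL.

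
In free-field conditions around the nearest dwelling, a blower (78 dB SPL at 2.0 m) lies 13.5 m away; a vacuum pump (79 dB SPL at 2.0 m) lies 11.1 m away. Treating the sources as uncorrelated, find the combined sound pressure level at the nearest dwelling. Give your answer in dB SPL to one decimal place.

66.0 dB SPL

Propagate each source to the receiver with L = L_ref − 20·log₁₀(r/r_ref), then add intensities.
blower: 78 − 20·log₁₀(13.5/2.0) = 78 − 16.59 = 61.41 dB SPL.
vacuum pump: 79 − 20·log₁₀(11.1/2.0) = 79 − 14.89 = 64.11 dB SPL.
Σ 10^(L/10) = 3.964e+06 → L_total = 10·log₁₀(3.964e+06) = 65.98 dB SPL.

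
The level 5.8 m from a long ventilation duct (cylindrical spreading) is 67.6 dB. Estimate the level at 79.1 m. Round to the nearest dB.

For a line source, L₂ = L₁ − 10·log₁₀(r₂/r₁).
L₂ = 67.6 − 10·log₁₀(79.1/5.8) = 67.6 − 11.347 = 56.25 dB.

56 dB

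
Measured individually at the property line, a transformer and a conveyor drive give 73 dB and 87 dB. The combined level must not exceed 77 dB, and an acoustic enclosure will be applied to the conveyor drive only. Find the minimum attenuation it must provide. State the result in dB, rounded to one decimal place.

Fixed contribution from the other source: Σ 10^(L/10) = 10^(73/10) = 1.995e+07 (73.00 dB).
To meet 77 dB overall, the treated conveyor drive may contribute at most 10^(77/10) − 1.995e+07 = 3.017e+07, i.e. 74.80 dB.
Required insertion loss = 87 − 74.80 = 12.20 dB.

12.2 dB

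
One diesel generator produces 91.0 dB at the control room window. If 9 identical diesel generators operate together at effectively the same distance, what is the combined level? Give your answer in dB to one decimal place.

100.5 dB

N identical incoherent sources raise the level by 10·log₁₀ N.
L_total = 91.0 + 10·log₁₀(9) = 91.0 + 9.542 = 100.54 dB.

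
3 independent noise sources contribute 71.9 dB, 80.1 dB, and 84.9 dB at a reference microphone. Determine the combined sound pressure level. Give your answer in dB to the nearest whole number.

Incoherent sources combine by intensity addition: L_total = 10·log₁₀(Σ 10^(L_i/10)).
Σ 10^(L/10) = 10^(71.9/10) + 10^(80.1/10) + 10^(84.9/10) = 4.268e+08.
L_total = 10·log₁₀(4.268e+08) = 86.30 dB.

86 dB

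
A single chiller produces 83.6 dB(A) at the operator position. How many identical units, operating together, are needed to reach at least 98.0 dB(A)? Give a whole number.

28

The shortfall is 98.0 − 83.6 = 14.4 dB, and N units add 10·log₁₀ N, so need 10·log₁₀ N ≥ 14.4.
N ≥ 10^(14.4/10) = 27.542, so N = 28.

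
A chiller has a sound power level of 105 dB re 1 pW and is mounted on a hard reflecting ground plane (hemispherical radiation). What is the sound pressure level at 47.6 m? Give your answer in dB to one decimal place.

63.5 dB

Free-field hemispherical radiation: L_p = L_w − 10·log₁₀(2π·r²), r = 47.6 m.
2π·r² = 1.424e+04 m², 10·log₁₀ of that is 41.534 dB.
L_p = 105 − 41.534 = 63.47 dB.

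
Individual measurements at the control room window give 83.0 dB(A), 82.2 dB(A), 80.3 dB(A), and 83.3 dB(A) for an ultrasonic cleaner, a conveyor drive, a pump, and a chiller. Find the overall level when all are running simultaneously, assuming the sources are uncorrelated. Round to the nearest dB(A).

Incoherent sources combine by intensity addition: L_total = 10·log₁₀(Σ 10^(L_i/10)).
Σ 10^(L/10) = 10^(83.0/10) + 10^(82.2/10) + 10^(80.3/10) + 10^(83.3/10) = 6.864e+08.
L_total = 10·log₁₀(6.864e+08) = 88.37 dB(A).

88 dB(A)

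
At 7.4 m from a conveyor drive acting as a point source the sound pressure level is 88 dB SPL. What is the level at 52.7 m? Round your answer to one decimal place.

Spherical spreading from a point source gives a 20·log₁₀(r₂/r₁) drop.
L₂ = 88 − 20·log₁₀(52.7/7.4) = 88 − 17.052 = 70.95 dB SPL.

70.9 dB SPL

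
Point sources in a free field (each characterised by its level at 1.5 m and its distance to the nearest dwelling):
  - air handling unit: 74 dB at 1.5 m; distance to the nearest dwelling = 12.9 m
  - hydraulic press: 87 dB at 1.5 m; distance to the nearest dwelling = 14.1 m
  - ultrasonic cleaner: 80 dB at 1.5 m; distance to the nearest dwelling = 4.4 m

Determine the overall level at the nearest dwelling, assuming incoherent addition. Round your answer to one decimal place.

First find each source's level at the receiver (point-source: −20·log₁₀(r/r_ref)), then combine on an intensity basis.
air handling unit: 74 − 20·log₁₀(12.9/1.5) = 74 − 18.69 = 55.31 dB.
hydraulic press: 87 − 20·log₁₀(14.1/1.5) = 87 − 19.46 = 67.54 dB.
ultrasonic cleaner: 80 − 20·log₁₀(4.4/1.5) = 80 − 9.35 = 70.65 dB.
Σ 10^(L/10) = 1.763e+07 → L_total = 10·log₁₀(1.763e+07) = 72.46 dB.

72.5 dB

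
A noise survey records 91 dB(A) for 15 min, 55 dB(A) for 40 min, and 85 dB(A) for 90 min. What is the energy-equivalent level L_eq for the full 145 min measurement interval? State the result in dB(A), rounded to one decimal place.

Weight each interval's intensity by its duration and average over T = 145 min:
Σ tᵢ·10^(Lᵢ/10) = 15·10^(91/10) + 40·10^(55/10) + 90·10^(85/10) = 4.736e+10.
L_eq = 10·log₁₀(4.736e+10/145) = 85.14 dB(A).

85.1 dB(A)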